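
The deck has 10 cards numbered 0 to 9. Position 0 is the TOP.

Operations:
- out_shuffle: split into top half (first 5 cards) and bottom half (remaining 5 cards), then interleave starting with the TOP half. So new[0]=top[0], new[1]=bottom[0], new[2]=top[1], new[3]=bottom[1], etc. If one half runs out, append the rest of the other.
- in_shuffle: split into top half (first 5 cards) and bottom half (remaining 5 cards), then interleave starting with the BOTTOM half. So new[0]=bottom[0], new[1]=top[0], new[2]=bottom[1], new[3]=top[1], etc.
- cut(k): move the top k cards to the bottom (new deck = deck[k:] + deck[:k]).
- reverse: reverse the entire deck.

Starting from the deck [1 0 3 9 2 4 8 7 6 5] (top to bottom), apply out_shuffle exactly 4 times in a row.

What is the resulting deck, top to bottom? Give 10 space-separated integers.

After op 1 (out_shuffle): [1 4 0 8 3 7 9 6 2 5]
After op 2 (out_shuffle): [1 7 4 9 0 6 8 2 3 5]
After op 3 (out_shuffle): [1 6 7 8 4 2 9 3 0 5]
After op 4 (out_shuffle): [1 2 6 9 7 3 8 0 4 5]

Answer: 1 2 6 9 7 3 8 0 4 5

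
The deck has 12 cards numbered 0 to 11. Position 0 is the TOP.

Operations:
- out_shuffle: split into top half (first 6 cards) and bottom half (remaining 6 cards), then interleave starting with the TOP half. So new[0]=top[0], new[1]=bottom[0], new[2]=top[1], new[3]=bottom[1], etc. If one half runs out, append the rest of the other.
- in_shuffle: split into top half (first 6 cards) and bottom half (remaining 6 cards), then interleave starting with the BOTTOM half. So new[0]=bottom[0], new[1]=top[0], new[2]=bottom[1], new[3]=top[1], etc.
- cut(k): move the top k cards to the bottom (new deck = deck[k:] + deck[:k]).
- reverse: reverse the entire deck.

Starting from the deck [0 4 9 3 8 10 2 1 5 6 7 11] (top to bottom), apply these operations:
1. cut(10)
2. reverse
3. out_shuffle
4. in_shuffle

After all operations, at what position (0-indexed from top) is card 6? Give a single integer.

Answer: 1

Derivation:
After op 1 (cut(10)): [7 11 0 4 9 3 8 10 2 1 5 6]
After op 2 (reverse): [6 5 1 2 10 8 3 9 4 0 11 7]
After op 3 (out_shuffle): [6 3 5 9 1 4 2 0 10 11 8 7]
After op 4 (in_shuffle): [2 6 0 3 10 5 11 9 8 1 7 4]
Card 6 is at position 1.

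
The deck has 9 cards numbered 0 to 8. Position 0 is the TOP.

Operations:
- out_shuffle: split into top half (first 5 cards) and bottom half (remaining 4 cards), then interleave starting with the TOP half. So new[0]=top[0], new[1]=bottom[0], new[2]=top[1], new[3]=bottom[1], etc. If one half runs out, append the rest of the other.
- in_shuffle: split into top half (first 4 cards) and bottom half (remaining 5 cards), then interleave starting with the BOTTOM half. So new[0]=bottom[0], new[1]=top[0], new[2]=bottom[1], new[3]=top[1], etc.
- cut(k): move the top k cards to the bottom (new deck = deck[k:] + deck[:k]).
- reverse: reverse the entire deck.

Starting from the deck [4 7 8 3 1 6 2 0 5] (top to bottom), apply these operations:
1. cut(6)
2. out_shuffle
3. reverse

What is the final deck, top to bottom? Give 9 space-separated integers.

After op 1 (cut(6)): [2 0 5 4 7 8 3 1 6]
After op 2 (out_shuffle): [2 8 0 3 5 1 4 6 7]
After op 3 (reverse): [7 6 4 1 5 3 0 8 2]

Answer: 7 6 4 1 5 3 0 8 2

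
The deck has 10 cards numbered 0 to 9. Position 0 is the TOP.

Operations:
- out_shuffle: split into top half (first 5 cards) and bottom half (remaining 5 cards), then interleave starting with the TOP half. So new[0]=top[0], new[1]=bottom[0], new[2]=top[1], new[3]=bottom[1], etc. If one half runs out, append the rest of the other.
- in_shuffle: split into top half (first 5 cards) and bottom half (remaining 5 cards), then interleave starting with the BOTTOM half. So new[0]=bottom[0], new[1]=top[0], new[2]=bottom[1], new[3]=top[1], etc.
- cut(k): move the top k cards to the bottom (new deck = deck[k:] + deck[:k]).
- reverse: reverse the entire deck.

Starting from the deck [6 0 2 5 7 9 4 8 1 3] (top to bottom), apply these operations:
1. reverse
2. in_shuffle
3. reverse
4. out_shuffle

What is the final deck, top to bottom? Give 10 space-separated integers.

After op 1 (reverse): [3 1 8 4 9 7 5 2 0 6]
After op 2 (in_shuffle): [7 3 5 1 2 8 0 4 6 9]
After op 3 (reverse): [9 6 4 0 8 2 1 5 3 7]
After op 4 (out_shuffle): [9 2 6 1 4 5 0 3 8 7]

Answer: 9 2 6 1 4 5 0 3 8 7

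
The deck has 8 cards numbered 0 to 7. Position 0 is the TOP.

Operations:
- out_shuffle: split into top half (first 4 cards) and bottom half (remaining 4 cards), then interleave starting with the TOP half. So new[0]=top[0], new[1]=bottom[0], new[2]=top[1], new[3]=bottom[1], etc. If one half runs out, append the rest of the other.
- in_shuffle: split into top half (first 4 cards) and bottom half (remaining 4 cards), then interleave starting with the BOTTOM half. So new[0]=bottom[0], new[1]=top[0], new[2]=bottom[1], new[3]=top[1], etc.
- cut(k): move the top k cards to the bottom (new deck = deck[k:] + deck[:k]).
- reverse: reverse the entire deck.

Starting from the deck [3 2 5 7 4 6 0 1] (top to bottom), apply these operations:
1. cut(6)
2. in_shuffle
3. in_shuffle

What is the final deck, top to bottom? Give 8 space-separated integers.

Answer: 4 5 3 0 6 7 2 1

Derivation:
After op 1 (cut(6)): [0 1 3 2 5 7 4 6]
After op 2 (in_shuffle): [5 0 7 1 4 3 6 2]
After op 3 (in_shuffle): [4 5 3 0 6 7 2 1]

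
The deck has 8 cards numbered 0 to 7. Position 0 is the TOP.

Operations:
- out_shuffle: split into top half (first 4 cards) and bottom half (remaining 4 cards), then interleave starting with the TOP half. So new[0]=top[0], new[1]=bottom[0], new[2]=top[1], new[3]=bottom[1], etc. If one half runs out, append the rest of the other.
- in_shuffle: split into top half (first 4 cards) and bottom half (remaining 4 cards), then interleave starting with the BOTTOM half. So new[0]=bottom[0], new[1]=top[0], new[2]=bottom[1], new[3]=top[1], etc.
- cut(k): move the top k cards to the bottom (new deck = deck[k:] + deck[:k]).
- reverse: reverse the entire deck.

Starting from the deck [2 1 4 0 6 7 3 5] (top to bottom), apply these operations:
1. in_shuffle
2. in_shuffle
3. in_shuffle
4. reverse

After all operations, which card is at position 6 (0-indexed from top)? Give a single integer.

Answer: 3

Derivation:
After op 1 (in_shuffle): [6 2 7 1 3 4 5 0]
After op 2 (in_shuffle): [3 6 4 2 5 7 0 1]
After op 3 (in_shuffle): [5 3 7 6 0 4 1 2]
After op 4 (reverse): [2 1 4 0 6 7 3 5]
Position 6: card 3.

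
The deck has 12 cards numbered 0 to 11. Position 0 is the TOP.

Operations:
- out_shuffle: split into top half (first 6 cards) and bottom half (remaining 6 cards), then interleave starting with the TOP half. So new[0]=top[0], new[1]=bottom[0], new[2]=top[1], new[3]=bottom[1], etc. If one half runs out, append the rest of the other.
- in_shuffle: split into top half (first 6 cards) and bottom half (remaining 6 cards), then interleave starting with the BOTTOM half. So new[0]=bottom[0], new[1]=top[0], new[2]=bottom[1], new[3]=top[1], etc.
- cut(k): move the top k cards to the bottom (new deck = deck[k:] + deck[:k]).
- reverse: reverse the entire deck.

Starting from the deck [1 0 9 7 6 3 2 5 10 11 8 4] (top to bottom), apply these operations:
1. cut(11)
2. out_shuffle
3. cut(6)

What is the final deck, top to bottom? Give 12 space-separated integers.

After op 1 (cut(11)): [4 1 0 9 7 6 3 2 5 10 11 8]
After op 2 (out_shuffle): [4 3 1 2 0 5 9 10 7 11 6 8]
After op 3 (cut(6)): [9 10 7 11 6 8 4 3 1 2 0 5]

Answer: 9 10 7 11 6 8 4 3 1 2 0 5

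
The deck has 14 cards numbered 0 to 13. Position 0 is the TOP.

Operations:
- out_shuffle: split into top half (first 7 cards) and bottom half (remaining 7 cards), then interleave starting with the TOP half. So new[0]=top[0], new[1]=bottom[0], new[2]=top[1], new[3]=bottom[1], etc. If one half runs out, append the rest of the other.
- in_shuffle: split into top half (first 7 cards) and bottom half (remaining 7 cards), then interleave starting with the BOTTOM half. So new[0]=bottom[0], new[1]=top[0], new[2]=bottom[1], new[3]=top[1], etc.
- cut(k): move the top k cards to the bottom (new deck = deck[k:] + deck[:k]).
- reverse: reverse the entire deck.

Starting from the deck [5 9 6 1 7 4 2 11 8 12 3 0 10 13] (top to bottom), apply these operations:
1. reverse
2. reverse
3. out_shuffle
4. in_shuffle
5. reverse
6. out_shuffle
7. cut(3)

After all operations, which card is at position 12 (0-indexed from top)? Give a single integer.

Answer: 4

Derivation:
After op 1 (reverse): [13 10 0 3 12 8 11 2 4 7 1 6 9 5]
After op 2 (reverse): [5 9 6 1 7 4 2 11 8 12 3 0 10 13]
After op 3 (out_shuffle): [5 11 9 8 6 12 1 3 7 0 4 10 2 13]
After op 4 (in_shuffle): [3 5 7 11 0 9 4 8 10 6 2 12 13 1]
After op 5 (reverse): [1 13 12 2 6 10 8 4 9 0 11 7 5 3]
After op 6 (out_shuffle): [1 4 13 9 12 0 2 11 6 7 10 5 8 3]
After op 7 (cut(3)): [9 12 0 2 11 6 7 10 5 8 3 1 4 13]
Position 12: card 4.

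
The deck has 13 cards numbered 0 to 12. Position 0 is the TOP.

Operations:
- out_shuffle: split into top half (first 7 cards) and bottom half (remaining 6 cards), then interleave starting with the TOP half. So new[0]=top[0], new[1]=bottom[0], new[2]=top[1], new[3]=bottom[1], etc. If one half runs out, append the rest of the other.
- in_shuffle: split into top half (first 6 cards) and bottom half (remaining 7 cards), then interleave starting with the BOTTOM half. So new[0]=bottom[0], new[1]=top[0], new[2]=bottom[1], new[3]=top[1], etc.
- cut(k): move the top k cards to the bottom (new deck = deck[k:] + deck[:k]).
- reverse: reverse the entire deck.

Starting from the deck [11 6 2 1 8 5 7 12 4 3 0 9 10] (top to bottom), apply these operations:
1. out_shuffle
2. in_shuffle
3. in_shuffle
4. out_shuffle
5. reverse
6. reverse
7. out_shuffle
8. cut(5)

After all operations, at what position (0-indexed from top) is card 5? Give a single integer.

After op 1 (out_shuffle): [11 12 6 4 2 3 1 0 8 9 5 10 7]
After op 2 (in_shuffle): [1 11 0 12 8 6 9 4 5 2 10 3 7]
After op 3 (in_shuffle): [9 1 4 11 5 0 2 12 10 8 3 6 7]
After op 4 (out_shuffle): [9 12 1 10 4 8 11 3 5 6 0 7 2]
After op 5 (reverse): [2 7 0 6 5 3 11 8 4 10 1 12 9]
After op 6 (reverse): [9 12 1 10 4 8 11 3 5 6 0 7 2]
After op 7 (out_shuffle): [9 3 12 5 1 6 10 0 4 7 8 2 11]
After op 8 (cut(5)): [6 10 0 4 7 8 2 11 9 3 12 5 1]
Card 5 is at position 11.

Answer: 11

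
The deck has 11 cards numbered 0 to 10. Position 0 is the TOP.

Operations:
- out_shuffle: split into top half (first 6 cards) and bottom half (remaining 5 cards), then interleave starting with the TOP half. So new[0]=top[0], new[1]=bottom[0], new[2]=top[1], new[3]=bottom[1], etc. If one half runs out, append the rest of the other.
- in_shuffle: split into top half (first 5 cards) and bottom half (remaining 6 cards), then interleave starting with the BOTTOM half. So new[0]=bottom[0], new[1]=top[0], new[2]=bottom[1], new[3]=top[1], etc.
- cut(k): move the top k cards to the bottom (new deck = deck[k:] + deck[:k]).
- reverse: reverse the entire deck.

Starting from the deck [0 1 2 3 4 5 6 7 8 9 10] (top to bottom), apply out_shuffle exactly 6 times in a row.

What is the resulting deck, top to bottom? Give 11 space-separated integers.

After op 1 (out_shuffle): [0 6 1 7 2 8 3 9 4 10 5]
After op 2 (out_shuffle): [0 3 6 9 1 4 7 10 2 5 8]
After op 3 (out_shuffle): [0 7 3 10 6 2 9 5 1 8 4]
After op 4 (out_shuffle): [0 9 7 5 3 1 10 8 6 4 2]
After op 5 (out_shuffle): [0 10 9 8 7 6 5 4 3 2 1]
After op 6 (out_shuffle): [0 5 10 4 9 3 8 2 7 1 6]

Answer: 0 5 10 4 9 3 8 2 7 1 6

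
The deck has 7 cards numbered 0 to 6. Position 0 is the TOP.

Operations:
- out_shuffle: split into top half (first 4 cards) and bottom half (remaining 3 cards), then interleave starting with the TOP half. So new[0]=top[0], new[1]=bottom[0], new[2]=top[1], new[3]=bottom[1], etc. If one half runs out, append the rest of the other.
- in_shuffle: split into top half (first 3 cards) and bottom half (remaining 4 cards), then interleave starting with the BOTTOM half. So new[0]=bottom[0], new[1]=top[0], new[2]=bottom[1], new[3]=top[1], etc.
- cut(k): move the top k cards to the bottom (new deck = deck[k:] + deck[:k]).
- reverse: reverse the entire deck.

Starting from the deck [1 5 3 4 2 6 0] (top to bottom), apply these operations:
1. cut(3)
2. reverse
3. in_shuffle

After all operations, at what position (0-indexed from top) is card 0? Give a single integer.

Answer: 0

Derivation:
After op 1 (cut(3)): [4 2 6 0 1 5 3]
After op 2 (reverse): [3 5 1 0 6 2 4]
After op 3 (in_shuffle): [0 3 6 5 2 1 4]
Card 0 is at position 0.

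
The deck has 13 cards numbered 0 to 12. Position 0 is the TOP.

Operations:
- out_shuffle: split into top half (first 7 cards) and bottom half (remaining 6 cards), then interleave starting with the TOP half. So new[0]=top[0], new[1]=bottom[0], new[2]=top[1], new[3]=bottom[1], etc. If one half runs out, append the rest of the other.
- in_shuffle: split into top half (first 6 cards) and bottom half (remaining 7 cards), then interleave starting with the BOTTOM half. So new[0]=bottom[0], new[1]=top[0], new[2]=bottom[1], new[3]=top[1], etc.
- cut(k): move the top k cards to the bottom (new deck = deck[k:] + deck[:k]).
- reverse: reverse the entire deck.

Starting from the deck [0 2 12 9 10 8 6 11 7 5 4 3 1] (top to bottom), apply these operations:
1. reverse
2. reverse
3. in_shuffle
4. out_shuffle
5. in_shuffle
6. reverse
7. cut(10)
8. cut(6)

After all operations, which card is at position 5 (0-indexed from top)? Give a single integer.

Answer: 7

Derivation:
After op 1 (reverse): [1 3 4 5 7 11 6 8 10 9 12 2 0]
After op 2 (reverse): [0 2 12 9 10 8 6 11 7 5 4 3 1]
After op 3 (in_shuffle): [6 0 11 2 7 12 5 9 4 10 3 8 1]
After op 4 (out_shuffle): [6 9 0 4 11 10 2 3 7 8 12 1 5]
After op 5 (in_shuffle): [2 6 3 9 7 0 8 4 12 11 1 10 5]
After op 6 (reverse): [5 10 1 11 12 4 8 0 7 9 3 6 2]
After op 7 (cut(10)): [3 6 2 5 10 1 11 12 4 8 0 7 9]
After op 8 (cut(6)): [11 12 4 8 0 7 9 3 6 2 5 10 1]
Position 5: card 7.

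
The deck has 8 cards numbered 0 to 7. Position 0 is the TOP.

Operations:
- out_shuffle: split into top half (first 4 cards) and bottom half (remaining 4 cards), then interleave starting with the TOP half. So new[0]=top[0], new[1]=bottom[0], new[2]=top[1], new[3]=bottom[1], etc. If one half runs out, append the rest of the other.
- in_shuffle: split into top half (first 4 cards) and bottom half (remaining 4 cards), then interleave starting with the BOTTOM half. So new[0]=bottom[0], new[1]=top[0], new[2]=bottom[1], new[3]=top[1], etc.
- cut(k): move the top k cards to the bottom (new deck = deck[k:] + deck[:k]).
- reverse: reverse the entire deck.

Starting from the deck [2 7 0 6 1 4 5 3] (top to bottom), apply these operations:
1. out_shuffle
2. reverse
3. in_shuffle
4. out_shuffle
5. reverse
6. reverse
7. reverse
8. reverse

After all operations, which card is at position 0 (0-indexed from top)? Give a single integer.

Answer: 4

Derivation:
After op 1 (out_shuffle): [2 1 7 4 0 5 6 3]
After op 2 (reverse): [3 6 5 0 4 7 1 2]
After op 3 (in_shuffle): [4 3 7 6 1 5 2 0]
After op 4 (out_shuffle): [4 1 3 5 7 2 6 0]
After op 5 (reverse): [0 6 2 7 5 3 1 4]
After op 6 (reverse): [4 1 3 5 7 2 6 0]
After op 7 (reverse): [0 6 2 7 5 3 1 4]
After op 8 (reverse): [4 1 3 5 7 2 6 0]
Position 0: card 4.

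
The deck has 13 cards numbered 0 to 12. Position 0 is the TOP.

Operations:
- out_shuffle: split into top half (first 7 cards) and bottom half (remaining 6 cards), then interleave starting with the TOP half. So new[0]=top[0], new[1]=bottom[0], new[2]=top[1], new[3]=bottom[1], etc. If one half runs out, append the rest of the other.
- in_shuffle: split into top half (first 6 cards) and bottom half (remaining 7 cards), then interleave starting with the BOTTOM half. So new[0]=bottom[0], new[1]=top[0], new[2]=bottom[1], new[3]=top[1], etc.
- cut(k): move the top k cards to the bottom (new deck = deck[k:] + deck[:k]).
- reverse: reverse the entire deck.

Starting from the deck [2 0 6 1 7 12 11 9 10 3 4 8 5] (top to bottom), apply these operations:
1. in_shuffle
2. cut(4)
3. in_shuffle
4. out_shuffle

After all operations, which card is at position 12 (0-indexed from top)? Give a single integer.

After op 1 (in_shuffle): [11 2 9 0 10 6 3 1 4 7 8 12 5]
After op 2 (cut(4)): [10 6 3 1 4 7 8 12 5 11 2 9 0]
After op 3 (in_shuffle): [8 10 12 6 5 3 11 1 2 4 9 7 0]
After op 4 (out_shuffle): [8 1 10 2 12 4 6 9 5 7 3 0 11]
Position 12: card 11.

Answer: 11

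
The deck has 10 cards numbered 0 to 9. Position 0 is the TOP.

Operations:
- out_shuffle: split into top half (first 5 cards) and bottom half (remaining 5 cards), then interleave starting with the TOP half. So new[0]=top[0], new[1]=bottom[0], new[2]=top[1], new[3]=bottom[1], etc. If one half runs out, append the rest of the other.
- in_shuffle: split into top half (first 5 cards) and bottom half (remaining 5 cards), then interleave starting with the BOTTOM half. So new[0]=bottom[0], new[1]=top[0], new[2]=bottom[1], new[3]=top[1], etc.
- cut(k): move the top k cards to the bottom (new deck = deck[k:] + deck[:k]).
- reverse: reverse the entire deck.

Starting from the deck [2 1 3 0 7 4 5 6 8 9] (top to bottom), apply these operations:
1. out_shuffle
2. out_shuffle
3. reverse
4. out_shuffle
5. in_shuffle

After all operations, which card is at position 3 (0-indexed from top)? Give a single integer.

After op 1 (out_shuffle): [2 4 1 5 3 6 0 8 7 9]
After op 2 (out_shuffle): [2 6 4 0 1 8 5 7 3 9]
After op 3 (reverse): [9 3 7 5 8 1 0 4 6 2]
After op 4 (out_shuffle): [9 1 3 0 7 4 5 6 8 2]
After op 5 (in_shuffle): [4 9 5 1 6 3 8 0 2 7]
Position 3: card 1.

Answer: 1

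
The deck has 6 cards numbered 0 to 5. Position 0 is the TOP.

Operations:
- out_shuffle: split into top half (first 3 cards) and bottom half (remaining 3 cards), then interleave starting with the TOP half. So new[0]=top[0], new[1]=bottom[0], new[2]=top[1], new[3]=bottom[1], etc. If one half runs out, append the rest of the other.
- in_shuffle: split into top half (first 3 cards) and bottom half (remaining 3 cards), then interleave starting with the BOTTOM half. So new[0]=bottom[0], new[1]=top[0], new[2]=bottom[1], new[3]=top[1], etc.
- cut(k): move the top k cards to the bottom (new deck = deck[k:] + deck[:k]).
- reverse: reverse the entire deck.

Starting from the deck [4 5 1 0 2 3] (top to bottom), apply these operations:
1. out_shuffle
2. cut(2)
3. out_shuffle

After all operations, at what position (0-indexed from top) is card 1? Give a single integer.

After op 1 (out_shuffle): [4 0 5 2 1 3]
After op 2 (cut(2)): [5 2 1 3 4 0]
After op 3 (out_shuffle): [5 3 2 4 1 0]
Card 1 is at position 4.

Answer: 4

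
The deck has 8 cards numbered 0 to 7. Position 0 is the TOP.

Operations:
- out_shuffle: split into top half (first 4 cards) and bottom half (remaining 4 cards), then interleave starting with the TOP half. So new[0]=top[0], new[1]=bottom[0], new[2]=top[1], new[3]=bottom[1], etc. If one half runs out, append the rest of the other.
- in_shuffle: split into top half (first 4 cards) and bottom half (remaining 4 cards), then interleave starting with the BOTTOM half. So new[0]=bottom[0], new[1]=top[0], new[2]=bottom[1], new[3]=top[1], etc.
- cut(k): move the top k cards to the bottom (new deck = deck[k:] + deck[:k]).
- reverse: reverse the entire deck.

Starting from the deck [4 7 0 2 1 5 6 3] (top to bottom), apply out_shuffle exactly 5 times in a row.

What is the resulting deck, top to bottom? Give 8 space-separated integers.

After op 1 (out_shuffle): [4 1 7 5 0 6 2 3]
After op 2 (out_shuffle): [4 0 1 6 7 2 5 3]
After op 3 (out_shuffle): [4 7 0 2 1 5 6 3]
After op 4 (out_shuffle): [4 1 7 5 0 6 2 3]
After op 5 (out_shuffle): [4 0 1 6 7 2 5 3]

Answer: 4 0 1 6 7 2 5 3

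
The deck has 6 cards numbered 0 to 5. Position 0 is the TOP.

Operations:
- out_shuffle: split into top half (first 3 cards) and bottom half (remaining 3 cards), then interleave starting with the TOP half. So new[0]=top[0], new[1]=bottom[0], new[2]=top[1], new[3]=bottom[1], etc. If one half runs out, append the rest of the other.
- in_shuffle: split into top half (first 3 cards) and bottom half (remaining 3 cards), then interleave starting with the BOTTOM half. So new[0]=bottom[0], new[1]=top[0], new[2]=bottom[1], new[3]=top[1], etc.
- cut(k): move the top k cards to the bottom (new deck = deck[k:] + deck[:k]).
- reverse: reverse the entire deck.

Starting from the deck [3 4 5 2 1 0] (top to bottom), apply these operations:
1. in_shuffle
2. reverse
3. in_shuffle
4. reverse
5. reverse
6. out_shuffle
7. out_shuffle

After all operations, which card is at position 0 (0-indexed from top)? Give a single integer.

Answer: 1

Derivation:
After op 1 (in_shuffle): [2 3 1 4 0 5]
After op 2 (reverse): [5 0 4 1 3 2]
After op 3 (in_shuffle): [1 5 3 0 2 4]
After op 4 (reverse): [4 2 0 3 5 1]
After op 5 (reverse): [1 5 3 0 2 4]
After op 6 (out_shuffle): [1 0 5 2 3 4]
After op 7 (out_shuffle): [1 2 0 3 5 4]
Position 0: card 1.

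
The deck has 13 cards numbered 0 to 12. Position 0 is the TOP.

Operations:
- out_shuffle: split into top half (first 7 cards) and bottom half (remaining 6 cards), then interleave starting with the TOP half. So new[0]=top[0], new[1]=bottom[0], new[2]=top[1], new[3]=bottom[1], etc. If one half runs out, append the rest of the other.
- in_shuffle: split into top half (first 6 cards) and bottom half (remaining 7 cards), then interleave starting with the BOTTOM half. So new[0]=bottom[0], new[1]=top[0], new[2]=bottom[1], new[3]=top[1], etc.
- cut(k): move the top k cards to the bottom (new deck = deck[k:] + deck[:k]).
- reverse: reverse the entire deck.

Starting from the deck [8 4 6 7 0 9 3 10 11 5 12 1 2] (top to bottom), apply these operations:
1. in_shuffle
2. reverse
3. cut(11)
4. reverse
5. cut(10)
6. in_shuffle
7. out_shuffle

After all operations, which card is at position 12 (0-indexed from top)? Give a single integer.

Answer: 12

Derivation:
After op 1 (in_shuffle): [3 8 10 4 11 6 5 7 12 0 1 9 2]
After op 2 (reverse): [2 9 1 0 12 7 5 6 11 4 10 8 3]
After op 3 (cut(11)): [8 3 2 9 1 0 12 7 5 6 11 4 10]
After op 4 (reverse): [10 4 11 6 5 7 12 0 1 9 2 3 8]
After op 5 (cut(10)): [2 3 8 10 4 11 6 5 7 12 0 1 9]
After op 6 (in_shuffle): [6 2 5 3 7 8 12 10 0 4 1 11 9]
After op 7 (out_shuffle): [6 10 2 0 5 4 3 1 7 11 8 9 12]
Position 12: card 12.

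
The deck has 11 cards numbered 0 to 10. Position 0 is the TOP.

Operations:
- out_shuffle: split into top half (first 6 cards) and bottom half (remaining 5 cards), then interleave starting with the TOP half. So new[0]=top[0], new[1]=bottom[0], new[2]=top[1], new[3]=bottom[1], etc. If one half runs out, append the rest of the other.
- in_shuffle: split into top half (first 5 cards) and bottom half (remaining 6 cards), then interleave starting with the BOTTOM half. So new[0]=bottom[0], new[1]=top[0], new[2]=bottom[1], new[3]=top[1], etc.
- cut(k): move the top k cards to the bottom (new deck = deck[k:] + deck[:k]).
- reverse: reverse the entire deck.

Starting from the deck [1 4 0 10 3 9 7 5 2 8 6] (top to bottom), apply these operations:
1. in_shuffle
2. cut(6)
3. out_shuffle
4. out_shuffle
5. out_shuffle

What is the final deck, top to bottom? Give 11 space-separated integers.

Answer: 2 7 3 0 1 8 5 9 10 4 6

Derivation:
After op 1 (in_shuffle): [9 1 7 4 5 0 2 10 8 3 6]
After op 2 (cut(6)): [2 10 8 3 6 9 1 7 4 5 0]
After op 3 (out_shuffle): [2 1 10 7 8 4 3 5 6 0 9]
After op 4 (out_shuffle): [2 3 1 5 10 6 7 0 8 9 4]
After op 5 (out_shuffle): [2 7 3 0 1 8 5 9 10 4 6]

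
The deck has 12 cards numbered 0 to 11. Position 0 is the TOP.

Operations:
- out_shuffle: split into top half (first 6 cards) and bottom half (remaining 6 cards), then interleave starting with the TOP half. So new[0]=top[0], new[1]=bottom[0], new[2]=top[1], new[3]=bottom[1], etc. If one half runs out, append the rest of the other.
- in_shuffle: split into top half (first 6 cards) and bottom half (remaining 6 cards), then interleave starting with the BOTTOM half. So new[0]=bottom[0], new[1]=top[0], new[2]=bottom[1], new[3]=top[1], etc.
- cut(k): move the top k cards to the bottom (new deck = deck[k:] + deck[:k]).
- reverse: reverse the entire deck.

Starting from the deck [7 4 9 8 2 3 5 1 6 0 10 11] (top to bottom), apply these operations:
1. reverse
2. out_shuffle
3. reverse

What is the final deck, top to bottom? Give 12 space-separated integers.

After op 1 (reverse): [11 10 0 6 1 5 3 2 8 9 4 7]
After op 2 (out_shuffle): [11 3 10 2 0 8 6 9 1 4 5 7]
After op 3 (reverse): [7 5 4 1 9 6 8 0 2 10 3 11]

Answer: 7 5 4 1 9 6 8 0 2 10 3 11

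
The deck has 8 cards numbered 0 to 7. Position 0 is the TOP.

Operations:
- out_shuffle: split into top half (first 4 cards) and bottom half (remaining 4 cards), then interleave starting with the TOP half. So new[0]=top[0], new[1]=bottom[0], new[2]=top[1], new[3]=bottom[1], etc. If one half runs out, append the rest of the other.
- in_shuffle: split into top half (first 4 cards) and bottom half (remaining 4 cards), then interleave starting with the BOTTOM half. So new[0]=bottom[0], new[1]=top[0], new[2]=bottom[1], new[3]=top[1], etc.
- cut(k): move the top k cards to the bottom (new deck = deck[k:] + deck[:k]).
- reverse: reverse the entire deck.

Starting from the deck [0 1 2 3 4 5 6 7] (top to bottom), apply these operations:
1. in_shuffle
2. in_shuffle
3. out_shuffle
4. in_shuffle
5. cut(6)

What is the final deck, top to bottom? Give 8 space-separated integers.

After op 1 (in_shuffle): [4 0 5 1 6 2 7 3]
After op 2 (in_shuffle): [6 4 2 0 7 5 3 1]
After op 3 (out_shuffle): [6 7 4 5 2 3 0 1]
After op 4 (in_shuffle): [2 6 3 7 0 4 1 5]
After op 5 (cut(6)): [1 5 2 6 3 7 0 4]

Answer: 1 5 2 6 3 7 0 4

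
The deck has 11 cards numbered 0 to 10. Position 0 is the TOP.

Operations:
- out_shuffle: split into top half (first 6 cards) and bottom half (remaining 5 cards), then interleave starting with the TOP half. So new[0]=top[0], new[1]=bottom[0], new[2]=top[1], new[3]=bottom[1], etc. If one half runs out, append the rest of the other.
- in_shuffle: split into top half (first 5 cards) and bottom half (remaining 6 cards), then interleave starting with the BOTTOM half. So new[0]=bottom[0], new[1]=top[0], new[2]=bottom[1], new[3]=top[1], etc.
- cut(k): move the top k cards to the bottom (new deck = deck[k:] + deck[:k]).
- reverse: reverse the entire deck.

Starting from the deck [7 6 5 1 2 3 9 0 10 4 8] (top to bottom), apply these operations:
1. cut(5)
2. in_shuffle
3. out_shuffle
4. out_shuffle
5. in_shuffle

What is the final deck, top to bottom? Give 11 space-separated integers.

After op 1 (cut(5)): [3 9 0 10 4 8 7 6 5 1 2]
After op 2 (in_shuffle): [8 3 7 9 6 0 5 10 1 4 2]
After op 3 (out_shuffle): [8 5 3 10 7 1 9 4 6 2 0]
After op 4 (out_shuffle): [8 9 5 4 3 6 10 2 7 0 1]
After op 5 (in_shuffle): [6 8 10 9 2 5 7 4 0 3 1]

Answer: 6 8 10 9 2 5 7 4 0 3 1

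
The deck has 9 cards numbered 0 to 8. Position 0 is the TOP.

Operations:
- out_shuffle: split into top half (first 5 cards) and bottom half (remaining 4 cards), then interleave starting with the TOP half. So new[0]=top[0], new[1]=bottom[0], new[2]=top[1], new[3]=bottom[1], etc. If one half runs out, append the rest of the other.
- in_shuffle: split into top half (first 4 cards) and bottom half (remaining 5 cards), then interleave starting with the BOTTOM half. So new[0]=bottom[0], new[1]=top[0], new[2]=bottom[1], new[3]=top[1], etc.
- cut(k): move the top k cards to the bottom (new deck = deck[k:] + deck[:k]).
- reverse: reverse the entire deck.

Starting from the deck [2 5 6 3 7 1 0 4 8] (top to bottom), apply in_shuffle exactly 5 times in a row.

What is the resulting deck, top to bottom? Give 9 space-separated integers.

After op 1 (in_shuffle): [7 2 1 5 0 6 4 3 8]
After op 2 (in_shuffle): [0 7 6 2 4 1 3 5 8]
After op 3 (in_shuffle): [4 0 1 7 3 6 5 2 8]
After op 4 (in_shuffle): [3 4 6 0 5 1 2 7 8]
After op 5 (in_shuffle): [5 3 1 4 2 6 7 0 8]

Answer: 5 3 1 4 2 6 7 0 8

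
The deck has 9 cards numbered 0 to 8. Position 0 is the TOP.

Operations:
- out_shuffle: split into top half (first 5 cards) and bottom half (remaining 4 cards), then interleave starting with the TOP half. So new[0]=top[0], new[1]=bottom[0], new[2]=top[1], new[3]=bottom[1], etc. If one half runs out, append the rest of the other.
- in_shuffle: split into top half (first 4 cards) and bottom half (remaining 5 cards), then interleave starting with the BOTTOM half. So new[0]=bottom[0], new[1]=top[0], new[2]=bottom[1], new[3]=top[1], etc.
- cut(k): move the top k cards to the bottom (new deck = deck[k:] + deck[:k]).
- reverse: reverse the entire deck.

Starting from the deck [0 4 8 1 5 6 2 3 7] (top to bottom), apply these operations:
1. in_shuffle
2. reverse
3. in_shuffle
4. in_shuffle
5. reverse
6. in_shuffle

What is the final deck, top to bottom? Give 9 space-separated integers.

Answer: 0 5 7 1 3 8 2 4 6

Derivation:
After op 1 (in_shuffle): [5 0 6 4 2 8 3 1 7]
After op 2 (reverse): [7 1 3 8 2 4 6 0 5]
After op 3 (in_shuffle): [2 7 4 1 6 3 0 8 5]
After op 4 (in_shuffle): [6 2 3 7 0 4 8 1 5]
After op 5 (reverse): [5 1 8 4 0 7 3 2 6]
After op 6 (in_shuffle): [0 5 7 1 3 8 2 4 6]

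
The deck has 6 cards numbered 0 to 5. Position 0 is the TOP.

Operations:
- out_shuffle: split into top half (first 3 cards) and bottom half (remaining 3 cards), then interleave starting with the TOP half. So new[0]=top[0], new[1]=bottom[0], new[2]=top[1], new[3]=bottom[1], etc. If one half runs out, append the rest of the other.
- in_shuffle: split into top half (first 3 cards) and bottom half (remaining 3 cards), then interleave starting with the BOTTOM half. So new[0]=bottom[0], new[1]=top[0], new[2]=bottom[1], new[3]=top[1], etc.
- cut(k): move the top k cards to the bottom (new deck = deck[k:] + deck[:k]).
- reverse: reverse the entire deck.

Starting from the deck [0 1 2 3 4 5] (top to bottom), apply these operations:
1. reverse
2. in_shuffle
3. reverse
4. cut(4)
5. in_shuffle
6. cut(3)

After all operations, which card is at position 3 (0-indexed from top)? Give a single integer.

After op 1 (reverse): [5 4 3 2 1 0]
After op 2 (in_shuffle): [2 5 1 4 0 3]
After op 3 (reverse): [3 0 4 1 5 2]
After op 4 (cut(4)): [5 2 3 0 4 1]
After op 5 (in_shuffle): [0 5 4 2 1 3]
After op 6 (cut(3)): [2 1 3 0 5 4]
Position 3: card 0.

Answer: 0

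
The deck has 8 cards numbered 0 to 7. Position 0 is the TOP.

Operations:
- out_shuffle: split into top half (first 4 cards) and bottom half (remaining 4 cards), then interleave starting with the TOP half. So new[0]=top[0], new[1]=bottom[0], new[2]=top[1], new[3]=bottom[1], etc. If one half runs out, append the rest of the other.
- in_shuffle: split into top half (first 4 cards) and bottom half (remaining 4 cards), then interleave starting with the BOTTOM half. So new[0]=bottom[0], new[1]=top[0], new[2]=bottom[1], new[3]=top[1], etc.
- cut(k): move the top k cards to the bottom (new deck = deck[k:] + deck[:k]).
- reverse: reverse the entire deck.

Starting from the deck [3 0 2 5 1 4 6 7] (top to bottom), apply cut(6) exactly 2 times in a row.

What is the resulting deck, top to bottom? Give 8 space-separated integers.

After op 1 (cut(6)): [6 7 3 0 2 5 1 4]
After op 2 (cut(6)): [1 4 6 7 3 0 2 5]

Answer: 1 4 6 7 3 0 2 5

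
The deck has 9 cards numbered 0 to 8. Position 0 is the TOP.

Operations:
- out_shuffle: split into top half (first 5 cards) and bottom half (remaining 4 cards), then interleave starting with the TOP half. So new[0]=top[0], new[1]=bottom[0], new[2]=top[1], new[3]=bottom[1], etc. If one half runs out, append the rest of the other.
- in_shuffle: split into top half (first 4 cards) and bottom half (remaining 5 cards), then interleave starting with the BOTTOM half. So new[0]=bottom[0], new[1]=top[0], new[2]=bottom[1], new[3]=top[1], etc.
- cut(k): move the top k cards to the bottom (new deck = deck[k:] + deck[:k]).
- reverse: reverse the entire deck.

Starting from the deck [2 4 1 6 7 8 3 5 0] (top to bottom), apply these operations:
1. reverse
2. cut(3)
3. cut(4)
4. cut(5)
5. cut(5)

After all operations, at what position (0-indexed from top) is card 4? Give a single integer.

After op 1 (reverse): [0 5 3 8 7 6 1 4 2]
After op 2 (cut(3)): [8 7 6 1 4 2 0 5 3]
After op 3 (cut(4)): [4 2 0 5 3 8 7 6 1]
After op 4 (cut(5)): [8 7 6 1 4 2 0 5 3]
After op 5 (cut(5)): [2 0 5 3 8 7 6 1 4]
Card 4 is at position 8.

Answer: 8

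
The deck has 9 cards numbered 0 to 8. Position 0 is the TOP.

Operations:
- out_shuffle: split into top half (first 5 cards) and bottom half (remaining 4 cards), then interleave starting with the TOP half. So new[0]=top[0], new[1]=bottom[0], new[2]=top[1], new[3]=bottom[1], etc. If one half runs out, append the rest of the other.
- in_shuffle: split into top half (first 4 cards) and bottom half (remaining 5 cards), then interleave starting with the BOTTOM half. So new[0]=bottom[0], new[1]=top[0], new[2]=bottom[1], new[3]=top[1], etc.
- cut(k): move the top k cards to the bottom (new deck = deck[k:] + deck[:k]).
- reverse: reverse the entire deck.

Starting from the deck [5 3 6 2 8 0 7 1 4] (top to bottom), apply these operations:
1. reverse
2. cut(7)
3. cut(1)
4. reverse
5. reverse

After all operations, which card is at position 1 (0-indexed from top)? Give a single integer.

After op 1 (reverse): [4 1 7 0 8 2 6 3 5]
After op 2 (cut(7)): [3 5 4 1 7 0 8 2 6]
After op 3 (cut(1)): [5 4 1 7 0 8 2 6 3]
After op 4 (reverse): [3 6 2 8 0 7 1 4 5]
After op 5 (reverse): [5 4 1 7 0 8 2 6 3]
Position 1: card 4.

Answer: 4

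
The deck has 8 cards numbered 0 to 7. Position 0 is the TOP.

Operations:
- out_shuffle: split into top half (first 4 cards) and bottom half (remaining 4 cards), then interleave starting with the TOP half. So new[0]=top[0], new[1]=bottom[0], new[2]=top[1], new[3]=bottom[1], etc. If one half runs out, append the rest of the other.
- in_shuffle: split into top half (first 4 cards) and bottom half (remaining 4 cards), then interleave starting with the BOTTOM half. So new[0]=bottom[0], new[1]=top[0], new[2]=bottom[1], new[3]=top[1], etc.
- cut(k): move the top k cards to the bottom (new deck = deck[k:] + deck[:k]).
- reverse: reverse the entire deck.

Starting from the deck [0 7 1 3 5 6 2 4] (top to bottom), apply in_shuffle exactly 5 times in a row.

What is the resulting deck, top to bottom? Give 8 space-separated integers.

Answer: 7 3 6 4 0 1 5 2

Derivation:
After op 1 (in_shuffle): [5 0 6 7 2 1 4 3]
After op 2 (in_shuffle): [2 5 1 0 4 6 3 7]
After op 3 (in_shuffle): [4 2 6 5 3 1 7 0]
After op 4 (in_shuffle): [3 4 1 2 7 6 0 5]
After op 5 (in_shuffle): [7 3 6 4 0 1 5 2]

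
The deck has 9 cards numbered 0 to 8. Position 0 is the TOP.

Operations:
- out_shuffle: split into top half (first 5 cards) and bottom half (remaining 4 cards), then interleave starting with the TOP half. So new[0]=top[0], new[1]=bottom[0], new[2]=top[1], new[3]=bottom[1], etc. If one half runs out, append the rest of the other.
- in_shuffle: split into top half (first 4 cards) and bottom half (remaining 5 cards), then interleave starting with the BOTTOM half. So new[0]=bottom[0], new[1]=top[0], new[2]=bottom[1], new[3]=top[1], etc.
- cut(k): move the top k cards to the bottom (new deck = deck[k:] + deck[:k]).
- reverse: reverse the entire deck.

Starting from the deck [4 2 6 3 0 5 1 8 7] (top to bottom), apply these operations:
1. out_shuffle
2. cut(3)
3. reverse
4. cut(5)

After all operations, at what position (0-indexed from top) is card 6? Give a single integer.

After op 1 (out_shuffle): [4 5 2 1 6 8 3 7 0]
After op 2 (cut(3)): [1 6 8 3 7 0 4 5 2]
After op 3 (reverse): [2 5 4 0 7 3 8 6 1]
After op 4 (cut(5)): [3 8 6 1 2 5 4 0 7]
Card 6 is at position 2.

Answer: 2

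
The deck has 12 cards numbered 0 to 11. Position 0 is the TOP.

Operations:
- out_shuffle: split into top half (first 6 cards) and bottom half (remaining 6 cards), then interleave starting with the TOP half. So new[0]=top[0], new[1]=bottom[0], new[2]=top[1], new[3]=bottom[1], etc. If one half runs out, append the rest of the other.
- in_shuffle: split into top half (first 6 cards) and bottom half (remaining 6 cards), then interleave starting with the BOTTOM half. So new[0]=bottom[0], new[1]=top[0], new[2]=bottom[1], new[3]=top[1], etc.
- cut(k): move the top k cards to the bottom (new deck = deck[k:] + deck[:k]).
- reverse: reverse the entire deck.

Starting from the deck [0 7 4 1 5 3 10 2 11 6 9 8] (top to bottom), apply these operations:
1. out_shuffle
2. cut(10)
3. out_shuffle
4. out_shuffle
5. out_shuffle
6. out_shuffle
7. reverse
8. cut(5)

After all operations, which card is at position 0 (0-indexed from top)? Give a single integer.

After op 1 (out_shuffle): [0 10 7 2 4 11 1 6 5 9 3 8]
After op 2 (cut(10)): [3 8 0 10 7 2 4 11 1 6 5 9]
After op 3 (out_shuffle): [3 4 8 11 0 1 10 6 7 5 2 9]
After op 4 (out_shuffle): [3 10 4 6 8 7 11 5 0 2 1 9]
After op 5 (out_shuffle): [3 11 10 5 4 0 6 2 8 1 7 9]
After op 6 (out_shuffle): [3 6 11 2 10 8 5 1 4 7 0 9]
After op 7 (reverse): [9 0 7 4 1 5 8 10 2 11 6 3]
After op 8 (cut(5)): [5 8 10 2 11 6 3 9 0 7 4 1]
Position 0: card 5.

Answer: 5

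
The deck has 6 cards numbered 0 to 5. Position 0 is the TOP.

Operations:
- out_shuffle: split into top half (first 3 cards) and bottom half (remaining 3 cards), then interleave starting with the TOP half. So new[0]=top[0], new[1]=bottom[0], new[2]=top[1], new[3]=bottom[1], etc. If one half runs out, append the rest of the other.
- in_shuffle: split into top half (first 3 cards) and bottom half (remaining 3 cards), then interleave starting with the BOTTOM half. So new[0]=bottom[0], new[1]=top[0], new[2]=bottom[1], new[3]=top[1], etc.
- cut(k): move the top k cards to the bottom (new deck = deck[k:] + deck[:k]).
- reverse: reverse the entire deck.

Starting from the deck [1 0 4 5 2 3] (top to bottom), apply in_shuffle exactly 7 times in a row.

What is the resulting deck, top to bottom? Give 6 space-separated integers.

Answer: 5 1 2 0 3 4

Derivation:
After op 1 (in_shuffle): [5 1 2 0 3 4]
After op 2 (in_shuffle): [0 5 3 1 4 2]
After op 3 (in_shuffle): [1 0 4 5 2 3]
After op 4 (in_shuffle): [5 1 2 0 3 4]
After op 5 (in_shuffle): [0 5 3 1 4 2]
After op 6 (in_shuffle): [1 0 4 5 2 3]
After op 7 (in_shuffle): [5 1 2 0 3 4]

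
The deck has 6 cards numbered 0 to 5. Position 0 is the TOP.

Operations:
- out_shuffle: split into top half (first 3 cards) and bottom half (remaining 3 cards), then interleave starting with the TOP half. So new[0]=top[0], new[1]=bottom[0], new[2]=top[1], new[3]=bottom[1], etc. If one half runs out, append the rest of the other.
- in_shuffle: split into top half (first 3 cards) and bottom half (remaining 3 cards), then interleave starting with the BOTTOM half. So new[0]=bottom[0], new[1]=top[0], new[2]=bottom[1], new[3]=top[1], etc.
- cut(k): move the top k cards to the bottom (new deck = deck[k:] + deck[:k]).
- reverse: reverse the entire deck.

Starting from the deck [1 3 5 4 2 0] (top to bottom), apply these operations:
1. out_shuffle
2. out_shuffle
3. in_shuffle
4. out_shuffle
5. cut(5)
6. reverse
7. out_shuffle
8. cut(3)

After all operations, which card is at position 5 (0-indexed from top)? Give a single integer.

Answer: 0

Derivation:
After op 1 (out_shuffle): [1 4 3 2 5 0]
After op 2 (out_shuffle): [1 2 4 5 3 0]
After op 3 (in_shuffle): [5 1 3 2 0 4]
After op 4 (out_shuffle): [5 2 1 0 3 4]
After op 5 (cut(5)): [4 5 2 1 0 3]
After op 6 (reverse): [3 0 1 2 5 4]
After op 7 (out_shuffle): [3 2 0 5 1 4]
After op 8 (cut(3)): [5 1 4 3 2 0]
Position 5: card 0.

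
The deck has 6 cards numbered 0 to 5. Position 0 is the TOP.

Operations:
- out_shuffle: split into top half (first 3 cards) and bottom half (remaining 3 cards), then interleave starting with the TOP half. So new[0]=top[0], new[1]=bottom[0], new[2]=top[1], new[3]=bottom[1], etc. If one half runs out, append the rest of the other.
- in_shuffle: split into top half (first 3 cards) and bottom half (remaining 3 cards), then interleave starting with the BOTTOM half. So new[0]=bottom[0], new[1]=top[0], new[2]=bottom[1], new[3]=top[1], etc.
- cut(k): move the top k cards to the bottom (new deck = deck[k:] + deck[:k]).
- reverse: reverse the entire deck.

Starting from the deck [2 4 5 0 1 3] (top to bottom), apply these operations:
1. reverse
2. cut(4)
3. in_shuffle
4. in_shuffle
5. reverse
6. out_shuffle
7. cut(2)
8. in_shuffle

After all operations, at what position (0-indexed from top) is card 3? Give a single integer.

Answer: 1

Derivation:
After op 1 (reverse): [3 1 0 5 4 2]
After op 2 (cut(4)): [4 2 3 1 0 5]
After op 3 (in_shuffle): [1 4 0 2 5 3]
After op 4 (in_shuffle): [2 1 5 4 3 0]
After op 5 (reverse): [0 3 4 5 1 2]
After op 6 (out_shuffle): [0 5 3 1 4 2]
After op 7 (cut(2)): [3 1 4 2 0 5]
After op 8 (in_shuffle): [2 3 0 1 5 4]
Card 3 is at position 1.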